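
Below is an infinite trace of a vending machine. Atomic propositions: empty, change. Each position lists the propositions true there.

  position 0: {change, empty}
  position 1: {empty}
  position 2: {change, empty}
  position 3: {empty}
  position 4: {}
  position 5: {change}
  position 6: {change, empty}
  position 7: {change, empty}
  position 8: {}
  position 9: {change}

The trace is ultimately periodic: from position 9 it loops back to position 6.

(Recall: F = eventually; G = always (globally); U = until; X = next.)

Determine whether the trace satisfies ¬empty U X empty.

Walking from position 0: X empty first holds at position 0, and ¬empty holds at every earlier position along the way, so ¬empty U X empty holds.

Holds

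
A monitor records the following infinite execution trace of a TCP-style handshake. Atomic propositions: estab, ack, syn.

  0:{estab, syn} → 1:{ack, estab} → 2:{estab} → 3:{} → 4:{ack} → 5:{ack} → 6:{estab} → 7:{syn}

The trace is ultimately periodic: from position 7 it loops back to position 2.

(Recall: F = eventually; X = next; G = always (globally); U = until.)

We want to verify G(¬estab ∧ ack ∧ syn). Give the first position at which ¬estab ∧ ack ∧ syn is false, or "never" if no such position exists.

At position 0 the labels are {estab, syn}, so ¬estab ∧ ack ∧ syn is false there. This is the first violation.

0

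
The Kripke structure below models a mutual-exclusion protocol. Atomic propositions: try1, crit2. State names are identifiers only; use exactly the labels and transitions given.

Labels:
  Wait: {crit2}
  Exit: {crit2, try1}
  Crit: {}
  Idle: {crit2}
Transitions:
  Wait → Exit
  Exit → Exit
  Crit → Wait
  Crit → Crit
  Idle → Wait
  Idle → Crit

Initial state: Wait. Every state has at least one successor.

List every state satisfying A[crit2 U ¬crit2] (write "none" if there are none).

States satisfying crit2: {Wait, Exit, Idle}.
States satisfying ¬crit2: {Crit}.
States satisfying A[crit2 U ¬crit2]: {Crit}.

{Crit}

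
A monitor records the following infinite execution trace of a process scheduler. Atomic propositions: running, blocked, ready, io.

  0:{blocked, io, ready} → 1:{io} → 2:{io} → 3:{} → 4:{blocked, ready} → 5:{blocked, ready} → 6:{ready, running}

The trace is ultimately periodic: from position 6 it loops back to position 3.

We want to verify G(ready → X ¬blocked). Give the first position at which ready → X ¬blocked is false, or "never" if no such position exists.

4

Check ready → X ¬blocked at each position in order: 0 ✓, 1 ✓, 2 ✓, 3 ✓.
At position 4 the labels are {blocked, ready} and the next position 5 has {blocked, ready}, so ready → X ¬blocked is false there. This is the first violation.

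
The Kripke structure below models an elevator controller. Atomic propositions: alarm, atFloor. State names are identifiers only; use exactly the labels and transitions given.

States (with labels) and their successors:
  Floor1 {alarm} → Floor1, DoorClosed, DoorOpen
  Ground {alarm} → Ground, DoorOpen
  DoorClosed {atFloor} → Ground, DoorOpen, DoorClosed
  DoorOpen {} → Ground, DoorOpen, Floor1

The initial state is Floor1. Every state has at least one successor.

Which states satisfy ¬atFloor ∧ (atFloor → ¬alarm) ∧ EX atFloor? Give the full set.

States satisfying ¬atFloor: {Floor1, Ground, DoorOpen}.
States satisfying ¬alarm: {DoorClosed, DoorOpen}.
States satisfying atFloor → ¬alarm: {Floor1, Ground, DoorClosed, DoorOpen}.
States satisfying ¬atFloor ∧ (atFloor → ¬alarm): {Floor1, Ground, DoorOpen}.
States satisfying atFloor: {DoorClosed}.
States satisfying EX atFloor: {Floor1, DoorClosed}.
States satisfying ¬atFloor ∧ (atFloor → ¬alarm) ∧ EX atFloor: {Floor1}.

{Floor1}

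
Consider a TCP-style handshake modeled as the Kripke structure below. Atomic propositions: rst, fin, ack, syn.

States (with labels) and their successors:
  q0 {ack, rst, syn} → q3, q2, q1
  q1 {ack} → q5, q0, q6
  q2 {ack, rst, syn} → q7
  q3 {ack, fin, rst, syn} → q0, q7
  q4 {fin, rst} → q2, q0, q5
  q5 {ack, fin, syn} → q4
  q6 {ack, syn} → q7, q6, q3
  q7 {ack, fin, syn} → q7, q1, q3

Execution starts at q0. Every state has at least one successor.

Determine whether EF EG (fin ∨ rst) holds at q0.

States satisfying EG (fin ∨ rst): {q0, q2, q3, q4, q5, q7}.
States satisfying EF EG (fin ∨ rst): {q0, q1, q2, q3, q4, q5, q6, q7}.
Some path from q0 reaches a state where EG (fin ∨ rst) holds.
q0 ∈ Sat(EF EG (fin ∨ rst)).

Yes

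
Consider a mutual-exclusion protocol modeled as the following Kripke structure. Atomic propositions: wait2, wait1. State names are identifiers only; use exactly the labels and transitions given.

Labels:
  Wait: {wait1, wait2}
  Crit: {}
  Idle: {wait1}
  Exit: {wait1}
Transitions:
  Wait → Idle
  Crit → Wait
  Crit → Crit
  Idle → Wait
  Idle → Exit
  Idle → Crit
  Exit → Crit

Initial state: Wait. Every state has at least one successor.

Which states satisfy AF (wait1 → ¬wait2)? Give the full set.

{Wait, Crit, Idle, Exit}

States satisfying wait1 → ¬wait2: {Crit, Idle, Exit}.
States satisfying AF (wait1 → ¬wait2): {Wait, Crit, Idle, Exit}.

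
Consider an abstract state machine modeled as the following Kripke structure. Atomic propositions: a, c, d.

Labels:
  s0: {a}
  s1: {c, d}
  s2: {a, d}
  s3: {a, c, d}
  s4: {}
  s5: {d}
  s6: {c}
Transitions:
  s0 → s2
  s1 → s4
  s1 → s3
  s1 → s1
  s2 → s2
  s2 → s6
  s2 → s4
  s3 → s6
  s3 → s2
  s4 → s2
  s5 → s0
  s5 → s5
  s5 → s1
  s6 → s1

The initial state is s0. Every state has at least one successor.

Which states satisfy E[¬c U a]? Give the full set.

States satisfying ¬c: {s0, s2, s4, s5}.
States satisfying a: {s0, s2, s3}.
States satisfying E[¬c U a]: {s0, s2, s3, s4, s5}.

{s0, s2, s3, s4, s5}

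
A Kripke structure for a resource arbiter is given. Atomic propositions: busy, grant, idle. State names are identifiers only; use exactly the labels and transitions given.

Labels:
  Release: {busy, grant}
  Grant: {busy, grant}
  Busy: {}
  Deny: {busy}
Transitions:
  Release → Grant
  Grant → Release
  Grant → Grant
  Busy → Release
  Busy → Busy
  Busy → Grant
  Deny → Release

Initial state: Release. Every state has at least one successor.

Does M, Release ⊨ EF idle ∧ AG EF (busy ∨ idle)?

States satisfying idle: ∅.
States satisfying EF idle: ∅.
States satisfying EF (busy ∨ idle): {Release, Grant, Busy, Deny}.
States satisfying AG EF (busy ∨ idle): {Release, Grant, Busy, Deny}.
States satisfying EF idle ∧ AG EF (busy ∨ idle): ∅.
Release ∉ Sat(EF idle ∧ AG EF (busy ∨ idle)).

No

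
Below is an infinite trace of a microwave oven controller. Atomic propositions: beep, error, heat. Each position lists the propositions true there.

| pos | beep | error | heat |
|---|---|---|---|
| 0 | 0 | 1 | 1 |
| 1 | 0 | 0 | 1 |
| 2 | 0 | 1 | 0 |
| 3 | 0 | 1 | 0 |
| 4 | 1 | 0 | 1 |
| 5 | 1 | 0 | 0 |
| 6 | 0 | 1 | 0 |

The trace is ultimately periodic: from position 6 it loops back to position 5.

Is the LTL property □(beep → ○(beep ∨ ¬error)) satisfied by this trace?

Violated

beep → ○(beep ∨ ¬error) must hold at every position from 0 onward. It fails at position 5, so □(beep → ○(beep ∨ ¬error)) is false.
Positions where beep holds: 4, 5.
Check ○(beep ∨ ¬error) at each: 4→ok, 5→fails.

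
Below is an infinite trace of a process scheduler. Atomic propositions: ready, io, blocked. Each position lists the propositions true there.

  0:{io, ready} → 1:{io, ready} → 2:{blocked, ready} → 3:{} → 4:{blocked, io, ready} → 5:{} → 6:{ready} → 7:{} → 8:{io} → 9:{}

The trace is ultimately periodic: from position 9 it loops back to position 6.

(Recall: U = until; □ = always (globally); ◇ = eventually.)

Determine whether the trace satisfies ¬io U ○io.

Holds

Walking from position 0: ○io first holds at position 0, and ¬io holds at every earlier position along the way, so ¬io U ○io holds.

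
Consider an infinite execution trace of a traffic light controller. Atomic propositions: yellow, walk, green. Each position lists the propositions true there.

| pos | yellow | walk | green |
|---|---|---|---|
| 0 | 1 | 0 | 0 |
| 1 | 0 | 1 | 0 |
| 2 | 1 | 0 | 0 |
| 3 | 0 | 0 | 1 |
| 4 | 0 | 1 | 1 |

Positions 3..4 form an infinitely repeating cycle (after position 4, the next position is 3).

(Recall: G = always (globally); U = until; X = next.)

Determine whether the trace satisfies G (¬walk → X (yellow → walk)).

¬walk → X (yellow → walk) holds at every position 0..4, and those are all positions ever visited, so G (¬walk → X (yellow → walk)) holds.
Positions where ¬walk holds: 0, 2, 3.
Check X (yellow → walk) at each: 0→ok, 2→ok, 3→ok.

Holds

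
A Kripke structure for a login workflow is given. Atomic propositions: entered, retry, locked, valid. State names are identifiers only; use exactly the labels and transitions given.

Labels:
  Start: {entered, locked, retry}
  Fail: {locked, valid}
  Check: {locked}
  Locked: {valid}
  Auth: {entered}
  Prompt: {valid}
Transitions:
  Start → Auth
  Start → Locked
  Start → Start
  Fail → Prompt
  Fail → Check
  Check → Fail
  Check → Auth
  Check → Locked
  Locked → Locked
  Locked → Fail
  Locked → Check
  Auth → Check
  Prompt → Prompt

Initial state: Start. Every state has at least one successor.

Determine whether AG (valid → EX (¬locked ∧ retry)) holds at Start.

States satisfying valid → EX (¬locked ∧ retry): {Start, Check, Auth}.
States satisfying AG (valid → EX (¬locked ∧ retry)): ∅.
Fail is reachable from Start and violates valid → EX (¬locked ∧ retry), so AG fails at Start.
Start ∉ Sat(AG (valid → EX (¬locked ∧ retry))).

Violated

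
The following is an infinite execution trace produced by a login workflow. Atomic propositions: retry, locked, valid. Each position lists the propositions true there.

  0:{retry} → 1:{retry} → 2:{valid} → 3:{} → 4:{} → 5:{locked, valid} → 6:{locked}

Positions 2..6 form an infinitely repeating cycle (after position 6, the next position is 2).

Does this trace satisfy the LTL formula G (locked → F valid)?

Holds

locked → F valid holds at every position 0..6, and those are all positions ever visited, so G (locked → F valid) holds.
Positions where locked holds: 5, 6.
Check F valid at each: 5→ok, 6→ok.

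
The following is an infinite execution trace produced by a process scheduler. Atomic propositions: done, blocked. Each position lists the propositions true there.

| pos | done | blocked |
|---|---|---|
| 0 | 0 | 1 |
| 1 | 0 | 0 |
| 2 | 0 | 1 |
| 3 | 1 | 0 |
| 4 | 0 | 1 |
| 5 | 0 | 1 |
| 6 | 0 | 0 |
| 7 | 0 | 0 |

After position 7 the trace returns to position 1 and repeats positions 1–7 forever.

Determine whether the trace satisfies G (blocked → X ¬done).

blocked → X ¬done must hold at every position from 0 onward. It fails at position 2, so G (blocked → X ¬done) is false.
Positions where blocked holds: 0, 2, 4, 5.
Check X ¬done at each: 0→ok, 2→fails, 4→ok, 5→ok.

No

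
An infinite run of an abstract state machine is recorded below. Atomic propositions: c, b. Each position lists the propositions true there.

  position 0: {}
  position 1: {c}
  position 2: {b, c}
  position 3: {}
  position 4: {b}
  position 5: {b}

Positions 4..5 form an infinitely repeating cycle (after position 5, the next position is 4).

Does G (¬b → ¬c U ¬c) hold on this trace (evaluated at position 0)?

¬b → ¬c U ¬c must hold at every position from 0 onward. It fails at position 1, so G (¬b → ¬c U ¬c) is false.
Positions where ¬b holds: 0, 1, 3.
Check ¬c U ¬c at each: 0→ok, 1→fails, 3→ok.

Does not hold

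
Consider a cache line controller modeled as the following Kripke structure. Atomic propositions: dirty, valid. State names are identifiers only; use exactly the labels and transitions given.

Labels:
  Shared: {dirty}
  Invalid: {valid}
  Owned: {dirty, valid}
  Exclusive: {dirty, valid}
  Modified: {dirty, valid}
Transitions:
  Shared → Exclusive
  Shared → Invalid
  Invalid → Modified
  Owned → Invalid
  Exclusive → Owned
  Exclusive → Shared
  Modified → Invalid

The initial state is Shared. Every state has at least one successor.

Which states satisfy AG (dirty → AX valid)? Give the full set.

States satisfying dirty → AX valid: {Shared, Invalid, Owned, Modified}.
States satisfying AG (dirty → AX valid): {Invalid, Owned, Modified}.

{Invalid, Owned, Modified}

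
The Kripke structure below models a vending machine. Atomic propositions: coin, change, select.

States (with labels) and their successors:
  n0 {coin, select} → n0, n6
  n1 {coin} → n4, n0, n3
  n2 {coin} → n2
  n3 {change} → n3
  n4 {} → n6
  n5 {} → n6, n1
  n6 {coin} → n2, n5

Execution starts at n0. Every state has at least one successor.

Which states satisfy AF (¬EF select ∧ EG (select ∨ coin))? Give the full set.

States satisfying ¬EF select ∧ EG (select ∨ coin): {n2}.
States satisfying AF (¬EF select ∧ EG (select ∨ coin)): {n2}.

{n2}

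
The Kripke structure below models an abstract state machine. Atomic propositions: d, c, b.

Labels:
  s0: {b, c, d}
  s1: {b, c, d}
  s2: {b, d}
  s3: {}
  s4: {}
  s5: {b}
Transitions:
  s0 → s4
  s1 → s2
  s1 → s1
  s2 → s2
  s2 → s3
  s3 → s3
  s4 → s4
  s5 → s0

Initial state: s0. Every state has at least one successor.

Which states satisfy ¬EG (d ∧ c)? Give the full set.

{s0, s2, s3, s4, s5}

States satisfying d ∧ c: {s0, s1}.
States satisfying EG (d ∧ c): {s1}.
States satisfying ¬EG (d ∧ c): {s0, s2, s3, s4, s5}.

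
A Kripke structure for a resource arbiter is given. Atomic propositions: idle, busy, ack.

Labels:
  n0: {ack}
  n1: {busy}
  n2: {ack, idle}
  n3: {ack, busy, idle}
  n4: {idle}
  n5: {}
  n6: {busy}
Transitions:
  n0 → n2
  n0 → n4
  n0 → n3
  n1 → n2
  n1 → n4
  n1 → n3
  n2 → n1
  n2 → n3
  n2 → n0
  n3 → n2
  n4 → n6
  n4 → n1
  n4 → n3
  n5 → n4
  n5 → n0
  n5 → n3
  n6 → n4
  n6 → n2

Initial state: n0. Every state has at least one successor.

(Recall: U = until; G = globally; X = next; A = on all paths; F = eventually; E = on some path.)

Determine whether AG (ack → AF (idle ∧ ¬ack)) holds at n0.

Does not hold

States satisfying ack → AF (idle ∧ ¬ack): {n1, n4, n5, n6}.
States satisfying AG (ack → AF (idle ∧ ¬ack)): ∅.
n0 is reachable from n0 and violates ack → AF (idle ∧ ¬ack), so AG fails at n0.
n0 ∉ Sat(AG (ack → AF (idle ∧ ¬ack))).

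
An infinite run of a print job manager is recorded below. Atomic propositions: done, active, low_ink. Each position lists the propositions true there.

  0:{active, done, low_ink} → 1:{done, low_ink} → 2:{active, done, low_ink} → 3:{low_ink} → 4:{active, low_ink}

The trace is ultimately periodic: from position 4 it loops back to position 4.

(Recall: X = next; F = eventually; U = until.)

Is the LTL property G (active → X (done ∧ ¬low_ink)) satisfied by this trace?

Does not hold

active → X (done ∧ ¬low_ink) must hold at every position from 0 onward. It fails at position 0, so G (active → X (done ∧ ¬low_ink)) is false.
Positions where active holds: 0, 2, 4.
Check X (done ∧ ¬low_ink) at each: 0→fails, 2→fails, 4→fails.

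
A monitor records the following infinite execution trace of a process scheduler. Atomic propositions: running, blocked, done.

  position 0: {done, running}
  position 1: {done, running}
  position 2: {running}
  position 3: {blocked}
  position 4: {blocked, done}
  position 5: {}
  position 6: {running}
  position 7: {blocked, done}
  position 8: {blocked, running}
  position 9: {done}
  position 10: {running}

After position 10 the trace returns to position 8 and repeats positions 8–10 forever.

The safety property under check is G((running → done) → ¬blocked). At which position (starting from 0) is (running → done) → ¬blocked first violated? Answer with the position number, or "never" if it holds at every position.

3

Check (running → done) → ¬blocked at each position in order: 0 ✓, 1 ✓, 2 ✓.
At position 3 the labels are {blocked}, so (running → done) → ¬blocked is false there. This is the first violation.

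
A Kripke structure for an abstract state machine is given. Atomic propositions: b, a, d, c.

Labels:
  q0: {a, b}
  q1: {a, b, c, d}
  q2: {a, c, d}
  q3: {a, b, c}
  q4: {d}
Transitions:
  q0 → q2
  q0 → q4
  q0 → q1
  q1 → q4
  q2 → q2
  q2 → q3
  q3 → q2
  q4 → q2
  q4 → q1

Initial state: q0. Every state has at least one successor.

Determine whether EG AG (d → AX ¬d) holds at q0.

States satisfying AG (d → AX ¬d): ∅.
States satisfying EG AG (d → AX ¬d): ∅.
No suitable path/successor from q0 witnesses the formula.
q0 ∉ Sat(EG AG (d → AX ¬d)).

Does not hold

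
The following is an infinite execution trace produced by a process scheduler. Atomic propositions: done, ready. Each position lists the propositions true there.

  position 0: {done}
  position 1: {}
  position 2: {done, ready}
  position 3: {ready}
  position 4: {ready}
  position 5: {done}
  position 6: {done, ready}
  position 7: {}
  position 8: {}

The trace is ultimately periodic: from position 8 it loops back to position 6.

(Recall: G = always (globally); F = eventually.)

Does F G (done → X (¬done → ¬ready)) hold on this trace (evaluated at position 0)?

Holds

G (done → X (¬done → ¬ready)) holds at position 3, which is reachable from 0, so F G (done → X (¬done → ¬ready)) holds.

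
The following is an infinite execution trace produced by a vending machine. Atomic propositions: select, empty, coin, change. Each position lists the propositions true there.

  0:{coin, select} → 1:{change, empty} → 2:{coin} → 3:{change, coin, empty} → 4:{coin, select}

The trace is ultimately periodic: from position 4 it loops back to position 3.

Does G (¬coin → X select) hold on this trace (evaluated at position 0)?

¬coin → X select must hold at every position from 0 onward. It fails at position 1, so G (¬coin → X select) is false.
Positions where ¬coin holds: 1.
Check X select at each: 1→fails.

Violated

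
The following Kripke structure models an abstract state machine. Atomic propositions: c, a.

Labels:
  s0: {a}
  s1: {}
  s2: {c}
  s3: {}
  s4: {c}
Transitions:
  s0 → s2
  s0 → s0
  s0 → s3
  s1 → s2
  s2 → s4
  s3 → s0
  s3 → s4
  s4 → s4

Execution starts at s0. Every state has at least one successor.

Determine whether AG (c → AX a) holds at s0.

No

States satisfying c → AX a: {s0, s1, s3}.
States satisfying AG (c → AX a): ∅.
s2 is reachable from s0 and violates c → AX a, so AG fails at s0.
s0 ∉ Sat(AG (c → AX a)).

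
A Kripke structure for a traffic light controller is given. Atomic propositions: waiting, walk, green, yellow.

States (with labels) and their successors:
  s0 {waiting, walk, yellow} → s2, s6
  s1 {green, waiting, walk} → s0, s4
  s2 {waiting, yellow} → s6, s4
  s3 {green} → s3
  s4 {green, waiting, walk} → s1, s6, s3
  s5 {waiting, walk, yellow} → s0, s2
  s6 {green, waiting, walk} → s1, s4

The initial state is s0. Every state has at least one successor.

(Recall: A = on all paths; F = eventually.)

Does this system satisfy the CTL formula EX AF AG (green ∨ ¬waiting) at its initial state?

No

States satisfying AF AG (green ∨ ¬waiting): {s3}.
States satisfying EX AF AG (green ∨ ¬waiting): {s3, s4}.
No suitable path/successor from s0 witnesses the formula.
s0 ∉ Sat(EX AF AG (green ∨ ¬waiting)).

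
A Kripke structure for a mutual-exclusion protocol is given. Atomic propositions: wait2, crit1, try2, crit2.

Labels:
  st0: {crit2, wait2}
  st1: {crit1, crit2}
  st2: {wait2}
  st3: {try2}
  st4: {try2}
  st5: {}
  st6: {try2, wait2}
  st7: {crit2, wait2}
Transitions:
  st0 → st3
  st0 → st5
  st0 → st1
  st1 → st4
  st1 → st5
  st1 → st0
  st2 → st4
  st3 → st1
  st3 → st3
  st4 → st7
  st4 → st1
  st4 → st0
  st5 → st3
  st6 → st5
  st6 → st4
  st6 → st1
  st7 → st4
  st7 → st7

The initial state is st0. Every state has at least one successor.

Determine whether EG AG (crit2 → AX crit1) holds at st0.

Violated

States satisfying AG (crit2 → AX crit1): ∅.
States satisfying EG AG (crit2 → AX crit1): ∅.
No suitable path/successor from st0 witnesses the formula.
st0 ∉ Sat(EG AG (crit2 → AX crit1)).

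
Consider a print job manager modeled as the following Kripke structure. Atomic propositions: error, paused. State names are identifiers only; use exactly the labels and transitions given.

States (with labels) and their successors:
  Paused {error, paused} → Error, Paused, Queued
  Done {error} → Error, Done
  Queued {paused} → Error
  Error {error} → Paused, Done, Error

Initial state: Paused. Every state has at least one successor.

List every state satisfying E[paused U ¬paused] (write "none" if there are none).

{Paused, Done, Queued, Error}

States satisfying paused: {Paused, Queued}.
States satisfying ¬paused: {Done, Error}.
States satisfying E[paused U ¬paused]: {Paused, Done, Queued, Error}.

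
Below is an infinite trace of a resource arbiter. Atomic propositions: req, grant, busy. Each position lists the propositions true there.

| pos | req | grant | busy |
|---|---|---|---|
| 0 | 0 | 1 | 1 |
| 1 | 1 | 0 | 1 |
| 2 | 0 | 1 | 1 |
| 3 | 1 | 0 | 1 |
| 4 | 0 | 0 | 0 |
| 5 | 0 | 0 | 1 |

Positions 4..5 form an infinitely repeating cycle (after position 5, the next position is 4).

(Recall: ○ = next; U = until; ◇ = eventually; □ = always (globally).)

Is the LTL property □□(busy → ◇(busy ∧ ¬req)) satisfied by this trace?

Holds

□(busy → ◇(busy ∧ ¬req)) holds at every position 0..5, and those are all positions ever visited, so □□(busy → ◇(busy ∧ ¬req)) holds.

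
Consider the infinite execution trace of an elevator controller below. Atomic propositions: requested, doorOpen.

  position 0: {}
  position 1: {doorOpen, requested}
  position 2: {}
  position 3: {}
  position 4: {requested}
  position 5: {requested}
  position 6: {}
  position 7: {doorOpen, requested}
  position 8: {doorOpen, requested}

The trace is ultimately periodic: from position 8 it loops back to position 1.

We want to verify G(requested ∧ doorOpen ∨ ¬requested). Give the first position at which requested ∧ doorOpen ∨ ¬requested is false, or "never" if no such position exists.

4

Check requested ∧ doorOpen ∨ ¬requested at each position in order: 0 ✓, 1 ✓, 2 ✓, 3 ✓.
At position 4 the labels are {requested}, so requested ∧ doorOpen ∨ ¬requested is false there. This is the first violation.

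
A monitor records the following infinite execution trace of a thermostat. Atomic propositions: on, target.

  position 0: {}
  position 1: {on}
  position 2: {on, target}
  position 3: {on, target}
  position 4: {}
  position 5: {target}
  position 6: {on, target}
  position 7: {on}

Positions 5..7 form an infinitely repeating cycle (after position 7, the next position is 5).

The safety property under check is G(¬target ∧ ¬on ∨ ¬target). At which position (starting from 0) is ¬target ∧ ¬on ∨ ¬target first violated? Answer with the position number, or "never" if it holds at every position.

2

Check ¬target ∧ ¬on ∨ ¬target at each position in order: 0 ✓, 1 ✓.
At position 2 the labels are {on, target}, so ¬target ∧ ¬on ∨ ¬target is false there. This is the first violation.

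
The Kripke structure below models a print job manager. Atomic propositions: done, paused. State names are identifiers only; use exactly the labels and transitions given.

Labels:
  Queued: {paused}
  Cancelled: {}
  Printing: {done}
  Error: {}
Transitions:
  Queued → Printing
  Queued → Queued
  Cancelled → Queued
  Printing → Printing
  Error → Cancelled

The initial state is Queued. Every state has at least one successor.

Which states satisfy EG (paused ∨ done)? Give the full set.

States satisfying paused ∨ done: {Queued, Printing}.
States satisfying EG (paused ∨ done): {Queued, Printing}.

{Queued, Printing}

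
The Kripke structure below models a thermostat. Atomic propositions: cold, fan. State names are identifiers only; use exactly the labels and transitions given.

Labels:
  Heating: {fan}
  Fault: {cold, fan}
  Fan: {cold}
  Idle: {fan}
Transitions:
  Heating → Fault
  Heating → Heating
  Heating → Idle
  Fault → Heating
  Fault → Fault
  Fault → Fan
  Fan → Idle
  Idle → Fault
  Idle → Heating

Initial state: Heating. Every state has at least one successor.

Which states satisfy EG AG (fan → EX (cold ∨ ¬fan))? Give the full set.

States satisfying AG (fan → EX (cold ∨ ¬fan)): {Heating, Fault, Fan, Idle}.
States satisfying EG AG (fan → EX (cold ∨ ¬fan)): {Heating, Fault, Fan, Idle}.

{Heating, Fault, Fan, Idle}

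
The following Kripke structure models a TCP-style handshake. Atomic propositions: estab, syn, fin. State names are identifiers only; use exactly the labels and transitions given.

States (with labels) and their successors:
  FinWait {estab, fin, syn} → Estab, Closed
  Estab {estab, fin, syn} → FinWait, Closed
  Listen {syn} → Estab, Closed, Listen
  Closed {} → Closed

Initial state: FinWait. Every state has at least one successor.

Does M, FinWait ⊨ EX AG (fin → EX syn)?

States satisfying AG (fin → EX syn): {FinWait, Estab, Listen, Closed}.
States satisfying EX AG (fin → EX syn): {FinWait, Estab, Listen, Closed}.
FinWait ∈ Sat(EX AG (fin → EX syn)).

Satisfied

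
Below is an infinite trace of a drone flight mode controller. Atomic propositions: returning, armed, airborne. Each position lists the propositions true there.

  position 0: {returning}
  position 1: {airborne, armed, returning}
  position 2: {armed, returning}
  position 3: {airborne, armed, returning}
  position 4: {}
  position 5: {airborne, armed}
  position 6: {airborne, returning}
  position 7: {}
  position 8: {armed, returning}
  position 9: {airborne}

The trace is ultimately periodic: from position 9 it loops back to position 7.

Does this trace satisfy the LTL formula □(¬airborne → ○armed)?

Violated

¬airborne → ○armed must hold at every position from 0 onward. It fails at position 8, so □(¬airborne → ○armed) is false.
Positions where ¬airborne holds: 0, 2, 4, 7, 8.
Check ○armed at each: 0→ok, 2→ok, 4→ok, 7→ok, 8→fails.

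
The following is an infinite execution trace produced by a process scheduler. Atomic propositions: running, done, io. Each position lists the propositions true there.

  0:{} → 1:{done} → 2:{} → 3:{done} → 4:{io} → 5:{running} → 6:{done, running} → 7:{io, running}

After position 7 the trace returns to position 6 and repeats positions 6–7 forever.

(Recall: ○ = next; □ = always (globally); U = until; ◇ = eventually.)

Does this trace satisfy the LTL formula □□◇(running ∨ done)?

□◇(running ∨ done) holds at every position 0..7, and those are all positions ever visited, so □□◇(running ∨ done) holds.

Holds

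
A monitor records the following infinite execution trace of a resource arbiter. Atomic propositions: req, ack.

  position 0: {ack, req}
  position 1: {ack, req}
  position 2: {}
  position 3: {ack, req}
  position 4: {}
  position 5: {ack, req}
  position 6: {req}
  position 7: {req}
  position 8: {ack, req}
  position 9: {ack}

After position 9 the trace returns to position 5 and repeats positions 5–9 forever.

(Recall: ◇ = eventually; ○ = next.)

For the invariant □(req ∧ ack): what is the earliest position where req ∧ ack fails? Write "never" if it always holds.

2

Check req ∧ ack at each position in order: 0 ✓, 1 ✓.
At position 2 the labels are {}, so req ∧ ack is false there. This is the first violation.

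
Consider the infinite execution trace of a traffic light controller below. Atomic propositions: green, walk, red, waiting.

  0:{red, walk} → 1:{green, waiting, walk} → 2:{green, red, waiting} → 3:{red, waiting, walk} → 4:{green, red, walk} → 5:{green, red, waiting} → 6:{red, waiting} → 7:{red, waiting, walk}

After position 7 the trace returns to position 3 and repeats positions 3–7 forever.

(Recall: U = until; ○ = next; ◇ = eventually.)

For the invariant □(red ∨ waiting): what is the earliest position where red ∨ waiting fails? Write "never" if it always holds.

red ∨ waiting holds at every position 0..7, and those are all the positions the trace ever visits, so the invariant □(red ∨ waiting) is never violated.

never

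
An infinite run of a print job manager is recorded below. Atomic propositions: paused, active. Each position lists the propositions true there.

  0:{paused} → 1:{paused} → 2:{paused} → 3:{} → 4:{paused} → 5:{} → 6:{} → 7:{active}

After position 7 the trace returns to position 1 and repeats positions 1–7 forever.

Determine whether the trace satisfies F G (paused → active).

No

G (paused → active) is false at every position 0..7, so it never becomes true and F G (paused → active) fails.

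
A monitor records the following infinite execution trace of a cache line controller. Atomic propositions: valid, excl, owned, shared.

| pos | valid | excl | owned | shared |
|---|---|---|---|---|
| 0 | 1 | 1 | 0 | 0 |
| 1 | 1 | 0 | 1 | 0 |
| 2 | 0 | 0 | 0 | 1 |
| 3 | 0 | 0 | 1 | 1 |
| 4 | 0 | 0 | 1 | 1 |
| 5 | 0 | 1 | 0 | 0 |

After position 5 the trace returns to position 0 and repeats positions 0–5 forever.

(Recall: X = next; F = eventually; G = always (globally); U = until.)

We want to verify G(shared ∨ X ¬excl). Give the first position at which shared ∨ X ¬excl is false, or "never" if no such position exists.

Check shared ∨ X ¬excl at each position in order: 0 ✓, 1 ✓, 2 ✓, 3 ✓, 4 ✓.
At position 5 the labels are {excl} and the next position 0 has {excl, valid}, so shared ∨ X ¬excl is false there. This is the first violation.

5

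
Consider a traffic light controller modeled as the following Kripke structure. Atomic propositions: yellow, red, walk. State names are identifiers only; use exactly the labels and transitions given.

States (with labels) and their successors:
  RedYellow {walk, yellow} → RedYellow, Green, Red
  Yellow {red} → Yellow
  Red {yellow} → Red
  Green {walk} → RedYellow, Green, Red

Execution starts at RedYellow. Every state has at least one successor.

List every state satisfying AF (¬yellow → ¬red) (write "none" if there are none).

States satisfying ¬yellow → ¬red: {RedYellow, Red, Green}.
States satisfying AF (¬yellow → ¬red): {RedYellow, Red, Green}.

{RedYellow, Red, Green}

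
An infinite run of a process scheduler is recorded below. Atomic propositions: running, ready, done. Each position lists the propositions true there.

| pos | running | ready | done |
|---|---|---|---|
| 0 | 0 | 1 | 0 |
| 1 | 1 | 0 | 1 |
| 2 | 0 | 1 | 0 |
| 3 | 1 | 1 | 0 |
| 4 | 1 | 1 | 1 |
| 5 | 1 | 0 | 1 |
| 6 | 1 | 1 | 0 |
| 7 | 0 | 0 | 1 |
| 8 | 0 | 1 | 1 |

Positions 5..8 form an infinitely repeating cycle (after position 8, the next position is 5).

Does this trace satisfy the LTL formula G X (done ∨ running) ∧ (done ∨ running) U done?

X (done ∨ running) must hold at every position from 0 onward. It fails at position 1, so G X (done ∨ running) is false.
Walking from position 0: at position 0, done has not yet held and done ∨ running fails, so (done ∨ running) U done is false.
At position 0: G X (done ∨ running) is false; (done ∨ running) U done is false; so G X (done ∨ running) ∧ (done ∨ running) U done is false.

Violated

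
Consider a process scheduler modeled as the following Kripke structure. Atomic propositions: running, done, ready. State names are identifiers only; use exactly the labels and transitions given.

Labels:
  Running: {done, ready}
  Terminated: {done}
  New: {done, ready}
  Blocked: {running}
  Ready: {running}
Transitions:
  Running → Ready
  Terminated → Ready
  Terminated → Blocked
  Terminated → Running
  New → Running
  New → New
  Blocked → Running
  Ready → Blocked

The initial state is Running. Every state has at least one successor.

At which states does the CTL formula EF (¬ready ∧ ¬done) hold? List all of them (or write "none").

States satisfying ¬ready ∧ ¬done: {Blocked, Ready}.
States satisfying EF (¬ready ∧ ¬done): {Running, Terminated, New, Blocked, Ready}.

{Running, Terminated, New, Blocked, Ready}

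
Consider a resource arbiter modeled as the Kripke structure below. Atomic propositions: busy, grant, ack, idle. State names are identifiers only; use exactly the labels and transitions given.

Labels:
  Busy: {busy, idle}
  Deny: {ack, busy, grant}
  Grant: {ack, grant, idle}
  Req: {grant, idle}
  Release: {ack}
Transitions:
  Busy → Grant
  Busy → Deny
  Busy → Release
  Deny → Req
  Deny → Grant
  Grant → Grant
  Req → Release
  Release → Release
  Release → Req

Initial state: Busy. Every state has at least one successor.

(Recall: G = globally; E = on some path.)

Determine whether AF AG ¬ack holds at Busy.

States satisfying AG ¬ack: ∅.
States satisfying AF AG ¬ack: ∅.
There is a path from Busy along which AG ¬ack never holds.
Busy ∉ Sat(AF AG ¬ack).

Does not hold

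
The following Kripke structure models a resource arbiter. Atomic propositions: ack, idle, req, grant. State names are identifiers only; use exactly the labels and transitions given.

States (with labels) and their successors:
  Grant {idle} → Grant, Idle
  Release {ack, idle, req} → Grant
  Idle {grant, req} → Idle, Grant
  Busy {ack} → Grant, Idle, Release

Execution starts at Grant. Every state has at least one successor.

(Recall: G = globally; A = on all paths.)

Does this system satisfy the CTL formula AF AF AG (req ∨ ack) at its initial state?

States satisfying AF AG (req ∨ ack): ∅.
States satisfying AF AF AG (req ∨ ack): ∅.
There is a path from Grant along which AF AG (req ∨ ack) never holds.
Grant ∉ Sat(AF AF AG (req ∨ ack)).

Does not hold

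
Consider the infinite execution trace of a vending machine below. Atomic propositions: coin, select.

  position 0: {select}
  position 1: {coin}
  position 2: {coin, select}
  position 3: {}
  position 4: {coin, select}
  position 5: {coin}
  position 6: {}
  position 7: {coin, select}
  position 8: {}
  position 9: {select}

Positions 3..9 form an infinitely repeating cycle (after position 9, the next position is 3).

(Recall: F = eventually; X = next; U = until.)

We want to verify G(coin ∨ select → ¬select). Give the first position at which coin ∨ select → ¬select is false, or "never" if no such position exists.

0

At position 0 the labels are {select}, so coin ∨ select → ¬select is false there. This is the first violation.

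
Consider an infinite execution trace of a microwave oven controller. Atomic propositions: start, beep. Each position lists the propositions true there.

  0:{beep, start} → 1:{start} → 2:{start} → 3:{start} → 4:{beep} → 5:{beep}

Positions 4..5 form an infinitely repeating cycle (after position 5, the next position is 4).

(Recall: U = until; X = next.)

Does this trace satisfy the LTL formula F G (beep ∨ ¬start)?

G (beep ∨ ¬start) holds at position 4, which is reachable from 0, so F G (beep ∨ ¬start) holds.

Yes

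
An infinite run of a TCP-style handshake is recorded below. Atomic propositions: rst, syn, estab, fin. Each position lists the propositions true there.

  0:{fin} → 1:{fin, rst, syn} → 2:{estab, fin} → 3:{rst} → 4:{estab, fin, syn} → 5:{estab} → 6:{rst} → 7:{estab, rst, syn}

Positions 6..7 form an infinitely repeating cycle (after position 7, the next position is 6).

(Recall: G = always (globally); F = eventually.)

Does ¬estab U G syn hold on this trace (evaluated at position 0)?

Violated

Walking from position 0: at position 2, G syn has not yet held and ¬estab fails, so ¬estab U G syn is false.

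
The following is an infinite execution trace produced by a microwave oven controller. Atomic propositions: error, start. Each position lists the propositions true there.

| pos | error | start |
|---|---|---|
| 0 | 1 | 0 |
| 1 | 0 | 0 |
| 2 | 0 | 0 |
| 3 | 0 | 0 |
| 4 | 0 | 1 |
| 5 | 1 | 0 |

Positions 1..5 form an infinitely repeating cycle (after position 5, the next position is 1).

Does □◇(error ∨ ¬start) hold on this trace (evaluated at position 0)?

◇(error ∨ ¬start) holds at every position 0..5, and those are all positions ever visited, so □◇(error ∨ ¬start) holds.

Satisfied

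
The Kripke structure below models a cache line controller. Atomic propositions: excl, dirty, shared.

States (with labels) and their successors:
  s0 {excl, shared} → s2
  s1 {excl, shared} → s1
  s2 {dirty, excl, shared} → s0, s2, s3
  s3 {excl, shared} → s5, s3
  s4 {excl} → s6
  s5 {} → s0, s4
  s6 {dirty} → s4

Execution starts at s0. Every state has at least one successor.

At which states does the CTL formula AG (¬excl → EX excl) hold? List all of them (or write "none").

States satisfying ¬excl → EX excl: {s0, s1, s2, s3, s4, s5, s6}.
States satisfying AG (¬excl → EX excl): {s0, s1, s2, s3, s4, s5, s6}.

{s0, s1, s2, s3, s4, s5, s6}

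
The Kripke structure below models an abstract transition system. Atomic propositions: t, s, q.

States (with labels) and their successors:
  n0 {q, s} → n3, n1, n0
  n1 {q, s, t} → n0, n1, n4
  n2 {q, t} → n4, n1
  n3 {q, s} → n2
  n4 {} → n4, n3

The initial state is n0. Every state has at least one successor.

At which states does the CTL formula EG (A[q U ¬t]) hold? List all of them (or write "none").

{n0, n4}

States satisfying A[q U ¬t]: {n0, n3, n4}.
States satisfying EG (A[q U ¬t]): {n0, n4}.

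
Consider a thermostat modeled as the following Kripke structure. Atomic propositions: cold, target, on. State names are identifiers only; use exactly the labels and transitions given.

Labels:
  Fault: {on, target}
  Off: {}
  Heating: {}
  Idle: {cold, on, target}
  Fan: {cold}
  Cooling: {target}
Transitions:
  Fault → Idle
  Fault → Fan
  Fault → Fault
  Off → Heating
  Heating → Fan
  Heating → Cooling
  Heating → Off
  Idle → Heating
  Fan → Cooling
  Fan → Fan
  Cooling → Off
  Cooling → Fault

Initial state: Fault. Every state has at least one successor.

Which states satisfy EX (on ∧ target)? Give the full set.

{Fault, Cooling}

States satisfying on ∧ target: {Fault, Idle}.
States satisfying EX (on ∧ target): {Fault, Cooling}.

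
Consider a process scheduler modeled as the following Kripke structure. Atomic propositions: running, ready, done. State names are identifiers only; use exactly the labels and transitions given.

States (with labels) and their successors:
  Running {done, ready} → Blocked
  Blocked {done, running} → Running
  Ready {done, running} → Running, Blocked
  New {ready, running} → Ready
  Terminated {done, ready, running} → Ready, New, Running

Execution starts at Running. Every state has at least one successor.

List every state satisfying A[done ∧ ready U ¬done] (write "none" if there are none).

{New}

States satisfying done ∧ ready: {Running, Terminated}.
States satisfying ¬done: {New}.
States satisfying A[done ∧ ready U ¬done]: {New}.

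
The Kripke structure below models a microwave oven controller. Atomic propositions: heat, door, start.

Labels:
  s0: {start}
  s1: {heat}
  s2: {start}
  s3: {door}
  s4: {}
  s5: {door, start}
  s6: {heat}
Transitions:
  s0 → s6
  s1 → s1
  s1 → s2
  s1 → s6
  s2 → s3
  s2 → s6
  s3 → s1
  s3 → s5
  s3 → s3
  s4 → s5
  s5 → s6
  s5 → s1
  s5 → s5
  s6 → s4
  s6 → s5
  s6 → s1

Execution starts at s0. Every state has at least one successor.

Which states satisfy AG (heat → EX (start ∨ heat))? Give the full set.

States satisfying heat → EX (start ∨ heat): {s0, s1, s2, s3, s4, s5, s6}.
States satisfying AG (heat → EX (start ∨ heat)): {s0, s1, s2, s3, s4, s5, s6}.

{s0, s1, s2, s3, s4, s5, s6}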